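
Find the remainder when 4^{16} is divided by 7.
By Fermat: 4^{6} ≡ 1 (mod 7). 16 = 2×6 + 4. So 4^{16} ≡ 4^{4} ≡ 4 (mod 7)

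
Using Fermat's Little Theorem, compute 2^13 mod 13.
By Fermat: 2^{12} ≡ 1 mod 13. So 2^{13} = 2^{12} · 2^{1} ≡ 2^{1} ≡ 2 mod 13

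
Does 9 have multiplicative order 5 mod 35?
Powers of 9 mod 35: 9^1≡9, 9^2≡11, 9^3≡29, 9^4≡16, 9^5≡4, 9^6≡1. 9^5≡4≢1, so ord ≠ 5. No, the actual order is 6.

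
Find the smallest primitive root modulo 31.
g = 3. For each prime q|30: 3^{15}≡30, 3^{10}≡25, 3^{6}≡16, none ≡ 1, so ord_31(3) = 30 and 3 is a primitive root.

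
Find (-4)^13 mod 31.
By repeated squaring mod 31: (-4)^{1}≡27, (-4)^{2}≡16, (-4)^{4}≡8, (-4)^{8}≡2. Then (-4)^{13} = (-4)^{8+4+1} ≡ 2 × 8 × 27 ≡ 29 mod 31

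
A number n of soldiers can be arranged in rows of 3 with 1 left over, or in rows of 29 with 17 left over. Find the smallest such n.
M = 3 × 29 = 87. M₁ = 29, y₁ ≡ 2 (mod 3). M₂ = 3, y₂ ≡ 10 (mod 29). n = 1×29×2 + 17×3×10 ≡ 46 (mod 87)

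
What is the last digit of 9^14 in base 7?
Using Fermat: 9^{6} ≡ 1 (mod 7). 14 ≡ 2 (mod 6). So 9^{14} ≡ 9^{2} ≡ 4 (mod 7)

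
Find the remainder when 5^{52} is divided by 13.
By Fermat: 5^{12} ≡ 1 (mod 13). 52 = 4×12 + 4. So 5^{52} ≡ 5^{4} ≡ 1 (mod 13)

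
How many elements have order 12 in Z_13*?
Number of primitive roots mod 13 = φ(p-1) = φ(12) = 4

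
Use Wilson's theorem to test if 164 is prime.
(163)! mod 164 = 0. Since 0 ≢ -1 mod 164, 164 is not prime.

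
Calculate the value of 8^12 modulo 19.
By repeated squaring mod 19: 8^{1}≡8, 8^{2}≡7, 8^{4}≡11, 8^{8}≡7. Then 8^{12} = 8^{8+4} ≡ 7 × 11 ≡ 1 mod 19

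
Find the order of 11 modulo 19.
Powers of 11 mod 19: 11^1≡11, 11^2≡7, 11^3≡1. ord_19(11) = 3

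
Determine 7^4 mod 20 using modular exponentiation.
7^{4} = 2401 ≡ 1 (mod 20)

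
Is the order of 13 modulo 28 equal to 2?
Powers of 13 mod 28: 13^1≡13, 13^2≡1. First k with 13^k≡1 is k=2. Yes, ord_28(13) = 2.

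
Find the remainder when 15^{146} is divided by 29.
By Fermat: 15^{28} ≡ 1 mod 29. 146 = 5×28 + 6. So 15^{146} ≡ 15^{6} ≡ 5 mod 29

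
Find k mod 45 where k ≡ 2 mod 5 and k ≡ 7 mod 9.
M = 5 × 9 = 45. M₁ = 9, y₁ ≡ 4 mod 5. M₂ = 5, y₂ ≡ 2 mod 9. k = 2×9×4 + 7×5×2 ≡ 7 mod 45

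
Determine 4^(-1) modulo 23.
Since 23 is prime, by Fermat 4^(-1) ≡ 4^{21} ≡ 6 mod 23. Verify: 4 × 6 = 24 ≡ 1 mod 23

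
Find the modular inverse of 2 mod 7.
Since 7 is prime, by Fermat 2^(-1) ≡ 2^{5} ≡ 4 (mod 7). Verify: 2 × 4 = 8 ≡ 1 (mod 7)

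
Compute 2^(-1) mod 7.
Since 7 is prime, by Fermat 2^(-1) ≡ 2^{5} ≡ 4 mod 7. Verify: 2 × 4 = 8 ≡ 1 mod 7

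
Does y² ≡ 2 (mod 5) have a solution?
By Euler's criterion: 2^{2} ≡ 4 (mod 5). Since this equals -1 (≡ 4), 2 is not a QR.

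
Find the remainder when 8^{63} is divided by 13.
By Fermat: 8^{12} ≡ 1 (mod 13). 63 = 5×12 + 3. So 8^{63} ≡ 8^{3} ≡ 5 (mod 13)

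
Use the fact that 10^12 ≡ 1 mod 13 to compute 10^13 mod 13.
By Fermat: 10^{12} ≡ 1 mod 13. So 10^{13} = 10^{12} · 10^{1} ≡ 10^{1} ≡ 10 mod 13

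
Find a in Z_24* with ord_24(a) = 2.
5 has order 2 mod 24 since 5^{2} ≡ 1 mod 24 and no smaller power works.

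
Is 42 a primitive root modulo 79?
42^{39} ≡ 1 (mod 79) and 39 < 78, so ord_79(42) = 39 ≠ 78 and 42 is not a primitive root.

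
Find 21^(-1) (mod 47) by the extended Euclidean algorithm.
Extended GCD: 21(9) + 47(-4) = 1. So 21^(-1) ≡ 9 (mod 47). Verify: 21 × 9 = 189 ≡ 1 (mod 47)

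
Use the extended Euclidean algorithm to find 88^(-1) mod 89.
Extended GCD: 88(-1) + 89(1) = 1. So 88^(-1) ≡ -1 ≡ 88 (mod 89). Verify: 88 × 88 = 7744 ≡ 1 (mod 89)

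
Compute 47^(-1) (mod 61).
Since 61 is prime, by Fermat 47^(-1) ≡ 47^{59} ≡ 13 (mod 61). Verify: 47 × 13 = 611 ≡ 1 (mod 61)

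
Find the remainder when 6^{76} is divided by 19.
By Fermat: 6^{18} ≡ 1 (mod 19). 76 = 4×18 + 4. So 6^{76} ≡ 6^{4} ≡ 4 (mod 19)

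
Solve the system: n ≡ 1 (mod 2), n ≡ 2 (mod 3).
M = 2 × 3 = 6. M₁ = 3, y₁ ≡ 1 (mod 2). M₂ = 2, y₂ ≡ 2 (mod 3). n = 1×3×1 + 2×2×2 ≡ 5 (mod 6)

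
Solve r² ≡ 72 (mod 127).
The square roots of 72 mod 127 are 31 and 96. Verify: 31² = 961 ≡ 72 (mod 127)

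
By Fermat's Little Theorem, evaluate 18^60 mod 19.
By Fermat: 18^{18} ≡ 1 (mod 19). 60 = 3×18 + 6. So 18^{60} ≡ 18^{6} ≡ 1 (mod 19)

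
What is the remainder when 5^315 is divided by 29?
Using Fermat: 5^{28} ≡ 1 (mod 29). 315 ≡ 7 (mod 28). So 5^{315} ≡ 5^{7} ≡ 28 (mod 29)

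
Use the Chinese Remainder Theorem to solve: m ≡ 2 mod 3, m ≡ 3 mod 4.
M = 3 × 4 = 12. M₁ = 4, y₁ ≡ 1 mod 3. M₂ = 3, y₂ ≡ 3 mod 4. m = 2×4×1 + 3×3×3 ≡ 11 mod 12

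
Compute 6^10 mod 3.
By repeated squaring mod 3: 6^{1}≡0, 6^{2}≡0, 6^{4}≡0, 6^{8}≡0. Then 6^{10} = 6^{8+2} ≡ 0 × 0 ≡ 0 mod 3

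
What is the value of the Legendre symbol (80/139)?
(80/139) = 80^{69} mod 139 = 1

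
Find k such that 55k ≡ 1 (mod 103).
Since 103 is prime, by Fermat 55^(-1) ≡ 55^{101} ≡ 15 (mod 103). Verify: 55 × 15 = 825 ≡ 1 (mod 103)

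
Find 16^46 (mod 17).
Using Fermat: 16^{16} ≡ 1 (mod 17). 46 ≡ 14 (mod 16). So 16^{46} ≡ 16^{14} ≡ 1 (mod 17)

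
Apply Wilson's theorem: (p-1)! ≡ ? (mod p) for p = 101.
By Wilson's theorem, (100)! ≡ -1 ≡ 100 mod 101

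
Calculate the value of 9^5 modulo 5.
Using Fermat: 9^{4} ≡ 1 (mod 5). 5 ≡ 1 (mod 4). So 9^{5} ≡ 9^{1} ≡ 4 (mod 5)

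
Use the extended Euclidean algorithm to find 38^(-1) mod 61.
Extended GCD: 38(-8) + 61(5) = 1. So 38^(-1) ≡ -8 ≡ 53 (mod 61). Verify: 38 × 53 = 2014 ≡ 1 (mod 61)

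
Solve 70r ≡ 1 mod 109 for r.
Since 109 is prime, by Fermat 70^(-1) ≡ 70^{107} ≡ 95 mod 109. Verify: 70 × 95 = 6650 ≡ 1 mod 109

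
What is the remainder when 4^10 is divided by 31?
By repeated squaring (mod 31): 4^{1}≡4, 4^{2}≡16, 4^{4}≡8, 4^{8}≡2. Then 4^{10} = 4^{8+2} ≡ 2 × 16 ≡ 1 (mod 31)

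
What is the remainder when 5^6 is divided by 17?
By repeated squaring (mod 17): 5^{1}≡5, 5^{2}≡8, 5^{4}≡13. Then 5^{6} = 5^{4+2} ≡ 13 × 8 ≡ 2 (mod 17)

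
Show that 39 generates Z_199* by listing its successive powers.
39^1, 39^2, ..., 39^{198} mod 199: [39, 128, 17, 66, 186, 90, 127, 177, 137, 169, 24, 140, 87, 10, 191, 86, 170, 63, 69, 104, 76, 178, 176, 98, 41, 7, 74, 100, 119, 64, 108, 33, 93, 45, 163, 188, 168, 184, 12, 70, 143, 5, 195, 43, 85, 131, 134, 52, 38, 89, 88, 49, 120, 103, 37, 50, 159, 32, 54, 116, 146, 122, 181, 94, 84, 92, 6, 35, 171, 102, 197, 121, 142, 165, 67, 26, 19, 144, 44, 124, 60, 151, 118, 25, 179, 16, 27, 58, 73, 61, 190, 47, 42, 46, 3, 117, 185, 51, 198, 160, 71, 182, 133, 13, 109, 72, 22, 62, 30, 175, 59, 112, 189, 8, 113, 29, 136, 130, 95, 123, 21, 23, 101, 158, 192, 125, 99, 80, 135, 91, 166, 106, 154, 36, 11, 31, 15, 187, 129, 56, 194, 4, 156, 114, 68, 65, 147, 161, 110, 111, 150, 79, 96, 162, 149, 40, 167, 145, 83, 53, 77, 18, 105, 115, 107, 193, 164, 28, 97, 2, 78, 57, 34, 132, 173, 180, 55, 155, 75, 139, 48, 81, 174, 20, 183, 172, 141, 126, 138, 9, 152, 157, 153, 196, 82, 14, 148, 1]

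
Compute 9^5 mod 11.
By repeated squaring mod 11: 9^{1}≡9, 9^{2}≡4, 9^{4}≡5. Then 9^{5} = 9^{4+1} ≡ 5 × 9 ≡ 1 mod 11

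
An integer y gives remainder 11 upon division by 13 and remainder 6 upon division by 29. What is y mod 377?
M = 13 × 29 = 377. M₁ = 29, y₁ ≡ 9 mod 13. M₂ = 13, y₂ ≡ 9 mod 29. y = 11×29×9 + 6×13×9 ≡ 180 mod 377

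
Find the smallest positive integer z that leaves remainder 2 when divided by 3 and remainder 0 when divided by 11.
M = 3 × 11 = 33. M₁ = 11, y₁ ≡ 2 mod 3. M₂ = 3, y₂ ≡ 4 mod 11. z = 2×11×2 + 0×3×4 ≡ 11 mod 33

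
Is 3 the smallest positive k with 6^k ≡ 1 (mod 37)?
Powers of 6 mod 37: 6^1≡6, 6^2≡36, 6^3≡31, 6^4≡1. 6^3≡31≢1, so ord ≠ 3. No, the actual order is 4.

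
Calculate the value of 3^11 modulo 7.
Using Fermat: 3^{6} ≡ 1 (mod 7). 11 ≡ 5 (mod 6). So 3^{11} ≡ 3^{5} ≡ 5 (mod 7)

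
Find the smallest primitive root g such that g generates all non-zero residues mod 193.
g = 5. Powers: [5, 25, 125, 46, 37, 185, 153, ...] generates all 192 non-zero residues.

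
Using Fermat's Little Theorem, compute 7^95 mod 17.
By Fermat: 7^{16} ≡ 1 (mod 17). 95 = 5×16 + 15. So 7^{95} ≡ 7^{15} ≡ 5 (mod 17)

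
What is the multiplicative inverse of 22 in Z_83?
Since 83 is prime, by Fermat 22^(-1) ≡ 22^{81} ≡ 34 mod 83. Verify: 22 × 34 = 748 ≡ 1 mod 83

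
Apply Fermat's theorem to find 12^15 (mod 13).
By Fermat: 12^{12} ≡ 1 (mod 13). So 12^{15} = 12^{12} · 12^{3} ≡ 12^{3} ≡ 12 (mod 13)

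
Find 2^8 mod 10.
By repeated squaring mod 10: 2^{1}≡2, 2^{2}≡4, 2^{4}≡6, 2^{8}≡6. So 2^{8} ≡ 6 mod 10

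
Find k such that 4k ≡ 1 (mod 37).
Since 37 is prime, by Fermat 4^(-1) ≡ 4^{35} ≡ 28 (mod 37). Verify: 4 × 28 = 112 ≡ 1 (mod 37)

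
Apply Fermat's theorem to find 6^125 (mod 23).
By Fermat: 6^{22} ≡ 1 (mod 23). 125 = 5×22 + 15. So 6^{125} ≡ 6^{15} ≡ 8 (mod 23)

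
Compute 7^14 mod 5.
Using Fermat: 7^{4} ≡ 1 mod 5. 14 ≡ 2 mod 4. So 7^{14} ≡ 7^{2} ≡ 4 mod 5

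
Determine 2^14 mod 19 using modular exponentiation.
By repeated squaring (mod 19): 2^{1}≡2, 2^{2}≡4, 2^{4}≡16, 2^{8}≡9. Then 2^{14} = 2^{8+4+2} ≡ 9 × 16 × 4 ≡ 6 (mod 19)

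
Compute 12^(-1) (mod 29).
Since 29 is prime, by Fermat 12^(-1) ≡ 12^{27} ≡ 17 (mod 29). Verify: 12 × 17 = 204 ≡ 1 (mod 29)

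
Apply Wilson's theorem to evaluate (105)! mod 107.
(106)! = (105)! × (106) ≡ -1 mod 107. So (105)! ≡ -1 × (106)^(-1) ≡ (-1)×(-1) = 1 mod 107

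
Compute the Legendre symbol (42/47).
(42/47) = 42^{23} mod 47 = 1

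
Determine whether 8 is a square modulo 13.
By Euler's criterion: 8^{6} ≡ 12 mod 13. Since this equals -1 (≡ 12), 8 is not a QR.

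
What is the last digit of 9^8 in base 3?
By repeated squaring mod 3: 9^{1}≡0, 9^{2}≡0, 9^{4}≡0, 9^{8}≡0. So 9^{8} ≡ 0 mod 3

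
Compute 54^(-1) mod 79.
Since 79 is prime, by Fermat 54^(-1) ≡ 54^{77} ≡ 60 mod 79. Verify: 54 × 60 = 3240 ≡ 1 mod 79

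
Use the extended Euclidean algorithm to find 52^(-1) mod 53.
Extended GCD: 52(-1) + 53(1) = 1. So 52^(-1) ≡ -1 ≡ 52 (mod 53). Verify: 52 × 52 = 2704 ≡ 1 (mod 53)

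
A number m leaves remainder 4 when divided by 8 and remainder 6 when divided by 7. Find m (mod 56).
M = 8 × 7 = 56. M₁ = 7, y₁ ≡ 7 (mod 8). M₂ = 8, y₂ ≡ 1 (mod 7). m = 4×7×7 + 6×8×1 ≡ 20 (mod 56)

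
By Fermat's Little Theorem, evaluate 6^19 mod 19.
By Fermat: 6^{18} ≡ 1 (mod 19). So 6^{19} = 6^{18} · 6^{1} ≡ 6^{1} ≡ 6 (mod 19)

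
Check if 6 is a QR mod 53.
By Euler's criterion: 6^{26} ≡ 1 mod 53. Since this equals 1, 6 is a QR.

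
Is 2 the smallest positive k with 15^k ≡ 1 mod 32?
Powers of 15 mod 32: 15^1≡15, 15^2≡1. First k with 15^k≡1 is k=2. Yes, ord_32(15) = 2.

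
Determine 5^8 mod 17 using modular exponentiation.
By repeated squaring mod 17: 5^{1}≡5, 5^{2}≡8, 5^{4}≡13, 5^{8}≡16. So 5^{8} ≡ 16 mod 17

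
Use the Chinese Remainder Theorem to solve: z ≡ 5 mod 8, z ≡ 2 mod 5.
M = 8 × 5 = 40. M₁ = 5, y₁ ≡ 5 mod 8. M₂ = 8, y₂ ≡ 2 mod 5. z = 5×5×5 + 2×8×2 ≡ 37 mod 40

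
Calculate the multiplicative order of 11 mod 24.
Powers of 11 mod 24: 11^1≡11, 11^2≡1. ord_24(11) = 2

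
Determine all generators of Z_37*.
There are φ(36) = 12 primitive roots mod 37: {2, 5, 13, 15, 17, 18, 19, 20, 22, 24, 32, 35}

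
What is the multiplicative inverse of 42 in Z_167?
Since 167 is prime, by Fermat 42^(-1) ≡ 42^{165} ≡ 4 (mod 167). Verify: 42 × 4 = 168 ≡ 1 (mod 167)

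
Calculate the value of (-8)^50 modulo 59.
By repeated squaring (mod 59): (-8)^{1}≡51, (-8)^{2}≡5, (-8)^{4}≡25, (-8)^{8}≡35, (-8)^{16}≡45, (-8)^{32}≡19. Then (-8)^{50} = (-8)^{32+16+2} ≡ 19 × 45 × 5 ≡ 27 (mod 59)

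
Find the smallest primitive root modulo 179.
g = 2. For each prime q|178: 2^{89}≡178, 2^{2}≡4, none ≡ 1, so ord_179(2) = 178 and 2 is a primitive root.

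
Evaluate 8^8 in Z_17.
By repeated squaring mod 17: 8^{1}≡8, 8^{2}≡13, 8^{4}≡16, 8^{8}≡1. So 8^{8} ≡ 1 mod 17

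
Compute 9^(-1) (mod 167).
Since 167 is prime, by Fermat 9^(-1) ≡ 9^{165} ≡ 130 (mod 167). Verify: 9 × 130 = 1170 ≡ 1 (mod 167)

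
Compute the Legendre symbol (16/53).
(16/53) = 16^{26} mod 53 = 1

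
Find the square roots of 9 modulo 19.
The square roots of 9 mod 19 are 16 and 3. Verify: 16² = 256 ≡ 9 mod 19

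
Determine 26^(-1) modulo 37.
Since 37 is prime, by Fermat 26^(-1) ≡ 26^{35} ≡ 10 mod 37. Verify: 26 × 10 = 260 ≡ 1 mod 37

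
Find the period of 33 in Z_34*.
Powers of 33 mod 34: 33^1≡33, 33^2≡1. So the order of 33 is 2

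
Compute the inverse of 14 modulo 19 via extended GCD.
Extended GCD: 14(-4) + 19(3) = 1. So 14^(-1) ≡ -4 ≡ 15 (mod 19). Verify: 14 × 15 = 210 ≡ 1 (mod 19)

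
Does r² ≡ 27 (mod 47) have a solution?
By Euler's criterion: 27^{23} ≡ 1 (mod 47). Since this equals 1, 27 is a QR.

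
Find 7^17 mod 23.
By repeated squaring mod 23: 7^{1}≡7, 7^{2}≡3, 7^{4}≡9, 7^{8}≡12, 7^{16}≡6. Then 7^{17} = 7^{16+1} ≡ 6 × 7 ≡ 19 mod 23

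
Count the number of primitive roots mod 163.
Number of primitive roots mod 163 = φ(p-1) = φ(162) = 54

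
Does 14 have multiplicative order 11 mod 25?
Powers of 14 mod 25: 14^1≡14, 14^2≡21, 14^3≡19, 14^4≡16, 14^5≡24, 14^6≡11, 14^7≡4, 14^8≡6, 14^9≡9, 14^10≡1. Already 14^10≡1, so the order is 10 < 11. No, the actual order is 10.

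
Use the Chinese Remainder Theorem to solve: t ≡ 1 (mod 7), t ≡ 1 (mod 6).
M = 7 × 6 = 42. M₁ = 6, y₁ ≡ 6 (mod 7). M₂ = 7, y₂ ≡ 1 (mod 6). t = 1×6×6 + 1×7×1 ≡ 1 (mod 42)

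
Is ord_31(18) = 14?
Powers of 18 mod 31: 18^1≡18, 18^2≡14, 18^3≡4, 18^4≡10, 18^5≡25, 18^6≡16, 18^7≡9, 18^8≡7, 18^9≡2, 18^10≡5, 18^11≡28, 18^12≡8, 18^13≡20, 18^14≡19, 18^15≡1. 18^14≡19≢1, so ord ≠ 14. No, the actual order is 15.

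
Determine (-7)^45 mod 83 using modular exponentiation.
By repeated squaring (mod 83): (-7)^{1}≡76, (-7)^{2}≡49, (-7)^{4}≡77, (-7)^{8}≡36, (-7)^{16}≡51, (-7)^{32}≡28. Then (-7)^{45} = (-7)^{32+8+4+1} ≡ 28 × 36 × 77 × 76 ≡ 6 (mod 83)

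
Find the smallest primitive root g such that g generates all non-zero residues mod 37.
g = 2. For each prime q|36: 2^{18}≡36, 2^{12}≡26, none ≡ 1, so ord_37(2) = 36 and 2 is a primitive root.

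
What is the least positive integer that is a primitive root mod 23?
g = 5. Powers: [5, 2, 10, 4, 20, 8, ...] generates all 22 non-zero residues.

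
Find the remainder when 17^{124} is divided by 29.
By Fermat: 17^{28} ≡ 1 mod 29. 124 = 4×28 + 12. So 17^{124} ≡ 17^{12} ≡ 1 mod 29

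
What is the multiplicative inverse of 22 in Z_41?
Since 41 is prime, by Fermat 22^(-1) ≡ 22^{39} ≡ 28 mod 41. Verify: 22 × 28 = 616 ≡ 1 mod 41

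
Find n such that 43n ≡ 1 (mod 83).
Since 83 is prime, by Fermat 43^(-1) ≡ 43^{81} ≡ 56 (mod 83). Verify: 43 × 56 = 2408 ≡ 1 (mod 83)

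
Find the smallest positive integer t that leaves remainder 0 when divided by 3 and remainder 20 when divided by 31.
M = 3 × 31 = 93. M₁ = 31, y₁ ≡ 1 (mod 3). M₂ = 3, y₂ ≡ 21 (mod 31). t = 0×31×1 + 20×3×21 ≡ 51 (mod 93)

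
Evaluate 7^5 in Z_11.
By repeated squaring (mod 11): 7^{1}≡7, 7^{2}≡5, 7^{4}≡3. Then 7^{5} = 7^{4+1} ≡ 3 × 7 ≡ 10 (mod 11)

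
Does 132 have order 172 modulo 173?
132^{43} ≡ 1 (mod 173) and 43 < 172, so ord_173(132) = 43 ≠ 172 and 132 is not a primitive root.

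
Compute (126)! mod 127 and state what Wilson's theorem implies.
(126)! mod 127 = 126. Since this equals -1 (mod 127), Wilson confirms 127 is prime.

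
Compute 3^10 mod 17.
By repeated squaring mod 17: 3^{1}≡3, 3^{2}≡9, 3^{4}≡13, 3^{8}≡16. Then 3^{10} = 3^{8+2} ≡ 16 × 9 ≡ 8 mod 17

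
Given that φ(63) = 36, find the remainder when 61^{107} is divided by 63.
By Euler: 61^{36} ≡ 1 mod 63 since gcd(61, 63) = 1. 107 = 2×36 + 35. So 61^{107} ≡ 61^{35} ≡ 31 mod 63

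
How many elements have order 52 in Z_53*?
Number of primitive roots mod 53 = φ(p-1) = φ(52) = 24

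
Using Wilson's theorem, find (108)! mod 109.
By Wilson's theorem, (108)! ≡ -1 ≡ 108 mod 109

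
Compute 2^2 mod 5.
2^{2} = 4 ≡ 4 mod 5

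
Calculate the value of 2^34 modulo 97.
By repeated squaring mod 97: 2^{1}≡2, 2^{2}≡4, 2^{4}≡16, 2^{8}≡62, 2^{16}≡61, 2^{32}≡35. Then 2^{34} = 2^{32+2} ≡ 35 × 4 ≡ 43 mod 97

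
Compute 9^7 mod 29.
By repeated squaring mod 29: 9^{1}≡9, 9^{2}≡23, 9^{4}≡7. Then 9^{7} = 9^{4+2+1} ≡ 7 × 23 × 9 ≡ 28 mod 29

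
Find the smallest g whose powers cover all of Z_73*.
g = 5. Powers: [5, 25, 52, 41, 59, 3, 15, 2, ...] generates all 72 non-zero residues.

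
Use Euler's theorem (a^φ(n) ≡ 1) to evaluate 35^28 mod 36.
By Euler: 35^{12} ≡ 1 mod 36 since gcd(35, 36) = 1. 28 = 2×12 + 4. So 35^{28} ≡ 35^{4} ≡ 1 mod 36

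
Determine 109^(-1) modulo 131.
Since 131 is prime, by Fermat 109^(-1) ≡ 109^{129} ≡ 125 (mod 131). Verify: 109 × 125 = 13625 ≡ 1 (mod 131)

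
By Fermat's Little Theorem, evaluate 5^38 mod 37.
By Fermat: 5^{36} ≡ 1 (mod 37). So 5^{38} = 5^{36} · 5^{2} ≡ 5^{2} ≡ 25 (mod 37)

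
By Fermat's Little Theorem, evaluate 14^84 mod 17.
By Fermat: 14^{16} ≡ 1 mod 17. 84 = 5×16 + 4. So 14^{84} ≡ 14^{4} ≡ 13 mod 17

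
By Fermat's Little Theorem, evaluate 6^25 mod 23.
By Fermat: 6^{22} ≡ 1 (mod 23). So 6^{25} = 6^{22} · 6^{3} ≡ 6^{3} ≡ 9 (mod 23)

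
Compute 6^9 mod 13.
By repeated squaring mod 13: 6^{1}≡6, 6^{2}≡10, 6^{4}≡9, 6^{8}≡3. Then 6^{9} = 6^{8+1} ≡ 3 × 6 ≡ 5 mod 13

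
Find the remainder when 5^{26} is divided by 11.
By Fermat: 5^{10} ≡ 1 mod 11. 26 = 2×10 + 6. So 5^{26} ≡ 5^{6} ≡ 5 mod 11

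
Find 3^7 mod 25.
By repeated squaring mod 25: 3^{1}≡3, 3^{2}≡9, 3^{4}≡6. Then 3^{7} = 3^{4+2+1} ≡ 6 × 9 × 3 ≡ 12 mod 25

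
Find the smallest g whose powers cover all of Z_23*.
g = 5. Powers: [5, 2, 10, 4, 20, 8, 17, 16, 11, ...] generates all 22 non-zero residues.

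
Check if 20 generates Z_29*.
20^{7} ≡ 1 (mod 29) and 7 < 28, so ord_29(20) = 7 ≠ 28 and 20 is not a primitive root.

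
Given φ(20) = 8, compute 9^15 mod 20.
By Euler: 9^{8} ≡ 1 (mod 20) since gcd(9, 20) = 1. 15 = 1×8 + 7. So 9^{15} ≡ 9^{7} ≡ 9 (mod 20)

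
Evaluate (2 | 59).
(2/59) = 2^{29} mod 59 = -1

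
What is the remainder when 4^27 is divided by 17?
Using Fermat: 4^{16} ≡ 1 mod 17. 27 ≡ 11 mod 16. So 4^{27} ≡ 4^{11} ≡ 13 mod 17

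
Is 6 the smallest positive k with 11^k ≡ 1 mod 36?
Powers of 11 mod 36: 11^1≡11, 11^2≡13, 11^3≡35, 11^4≡25, 11^5≡23, 11^6≡1. First k with 11^k≡1 is k=6. Yes, ord_36(11) = 6.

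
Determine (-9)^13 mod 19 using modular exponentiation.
By repeated squaring (mod 19): (-9)^{1}≡10, (-9)^{2}≡5, (-9)^{4}≡6, (-9)^{8}≡17. Then (-9)^{13} = (-9)^{8+4+1} ≡ 17 × 6 × 10 ≡ 13 (mod 19)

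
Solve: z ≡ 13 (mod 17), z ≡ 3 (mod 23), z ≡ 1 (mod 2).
M = 17 × 23 × 2 = 782. M₁ = 46, y₁ ≡ 10 (mod 17). M₂ = 34, y₂ ≡ 21 (mod 23). M₃ = 391, y₃ ≡ 1 (mod 2). z = 13×46×10 + 3×34×21 + 1×391×1 ≡ 693 (mod 782)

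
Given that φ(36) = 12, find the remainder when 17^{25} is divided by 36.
By Euler: 17^{12} ≡ 1 mod 36 since gcd(17, 36) = 1. 25 = 2×12 + 1. So 17^{25} ≡ 17^{1} ≡ 17 mod 36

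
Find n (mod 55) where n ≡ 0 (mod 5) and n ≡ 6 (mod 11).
M = 5 × 11 = 55. M₁ = 11, y₁ ≡ 1 (mod 5). M₂ = 5, y₂ ≡ 9 (mod 11). n = 0×11×1 + 6×5×9 ≡ 50 (mod 55)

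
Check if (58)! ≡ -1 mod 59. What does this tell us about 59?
(58)! mod 59 = 58. Since this equals -1 mod 59, Wilson confirms 59 is prime.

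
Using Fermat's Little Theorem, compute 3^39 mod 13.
By Fermat: 3^{12} ≡ 1 mod 13. 39 = 3×12 + 3. So 3^{39} ≡ 3^{3} ≡ 1 mod 13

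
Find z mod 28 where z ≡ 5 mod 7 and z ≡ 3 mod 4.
M = 7 × 4 = 28. M₁ = 4, y₁ ≡ 2 mod 7. M₂ = 7, y₂ ≡ 3 mod 4. z = 5×4×2 + 3×7×3 ≡ 19 mod 28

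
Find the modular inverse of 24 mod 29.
Since 29 is prime, by Fermat 24^(-1) ≡ 24^{27} ≡ 23 (mod 29). Verify: 24 × 23 = 552 ≡ 1 (mod 29)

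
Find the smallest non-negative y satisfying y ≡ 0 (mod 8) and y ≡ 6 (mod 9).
M = 8 × 9 = 72. M₁ = 9, y₁ ≡ 1 (mod 8). M₂ = 8, y₂ ≡ 8 (mod 9). y = 0×9×1 + 6×8×8 ≡ 24 (mod 72)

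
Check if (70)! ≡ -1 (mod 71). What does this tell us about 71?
(70)! mod 71 = 70. Since this equals -1 (mod 71), Wilson confirms 71 is prime.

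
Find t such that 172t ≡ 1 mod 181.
Since 181 is prime, by Fermat 172^(-1) ≡ 172^{179} ≡ 20 mod 181. Verify: 172 × 20 = 3440 ≡ 1 mod 181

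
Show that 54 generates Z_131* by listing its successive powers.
54^1, 54^2, ..., 54^{130} mod 131: [54, 34, 2, 108, 68, 4, 85, 5, 8, 39, 10, 16, 78, 20, 32, 25, 40, 64, 50, 80, 128, 100, 29, 125, 69, 58, 119, 7, 116, 107, 14, 101, 83, 28, 71, 35, 56, 11, 70, 112, 22, 9, 93, 44, 18, 55, 88, 36, 110, 45, 72, 89, 90, 13, 47, 49, 26, 94, 98, 52, 57, 65, 104, 114, 130, 77, 97, 129, 23, 63, 127, 46, 126, 123, 92, 121, 115, 53, 111, 99, 106, 91, 67, 81, 51, 3, 31, 102, 6, 62, 73, 12, 124, 15, 24, 117, 30, 48, 103, 60, 96, 75, 120, 61, 19, 109, 122, 38, 87, 113, 76, 43, 95, 21, 86, 59, 42, 41, 118, 84, 82, 105, 37, 33, 79, 74, 66, 27, 17, 1]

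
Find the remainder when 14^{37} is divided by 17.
By Fermat: 14^{16} ≡ 1 (mod 17). 37 = 2×16 + 5. So 14^{37} ≡ 14^{5} ≡ 12 (mod 17)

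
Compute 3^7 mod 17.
By repeated squaring mod 17: 3^{1}≡3, 3^{2}≡9, 3^{4}≡13. Then 3^{7} = 3^{4+2+1} ≡ 13 × 9 × 3 ≡ 11 mod 17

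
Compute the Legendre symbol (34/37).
(34/37) = 34^{18} mod 37 = 1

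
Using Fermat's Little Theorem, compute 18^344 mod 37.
By Fermat: 18^{36} ≡ 1 (mod 37). 344 ≡ 20 (mod 36). So 18^{344} ≡ 18^{20} ≡ 9 (mod 37)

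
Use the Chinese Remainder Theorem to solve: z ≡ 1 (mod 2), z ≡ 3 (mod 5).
M = 2 × 5 = 10. M₁ = 5, y₁ ≡ 1 (mod 2). M₂ = 2, y₂ ≡ 3 (mod 5). z = 1×5×1 + 3×2×3 ≡ 3 (mod 10)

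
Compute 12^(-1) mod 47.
Since 47 is prime, by Fermat 12^(-1) ≡ 12^{45} ≡ 4 mod 47. Verify: 12 × 4 = 48 ≡ 1 mod 47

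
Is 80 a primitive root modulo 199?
80^{99} ≡ 1 mod 199 and 99 < 198, so ord_199(80) = 99 ≠ 198 and 80 is not a primitive root.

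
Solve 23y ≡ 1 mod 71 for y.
Since 71 is prime, by Fermat 23^(-1) ≡ 23^{69} ≡ 34 mod 71. Verify: 23 × 34 = 782 ≡ 1 mod 71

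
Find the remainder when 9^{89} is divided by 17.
By Fermat: 9^{16} ≡ 1 mod 17. 89 = 5×16 + 9. So 9^{89} ≡ 9^{9} ≡ 9 mod 17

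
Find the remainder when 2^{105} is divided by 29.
By Fermat: 2^{28} ≡ 1 mod 29. 105 = 3×28 + 21. So 2^{105} ≡ 2^{21} ≡ 17 mod 29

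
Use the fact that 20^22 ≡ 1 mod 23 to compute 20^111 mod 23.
By Fermat: 20^{22} ≡ 1 mod 23. 111 = 5×22 + 1. So 20^{111} ≡ 20^{1} ≡ 20 mod 23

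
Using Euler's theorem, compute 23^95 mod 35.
By Euler: 23^{24} ≡ 1 (mod 35) since gcd(23, 35) = 1. 95 = 3×24 + 23. So 23^{95} ≡ 23^{23} ≡ 32 (mod 35)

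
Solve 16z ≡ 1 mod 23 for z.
Since 23 is prime, by Fermat 16^(-1) ≡ 16^{21} ≡ 13 mod 23. Verify: 16 × 13 = 208 ≡ 1 mod 23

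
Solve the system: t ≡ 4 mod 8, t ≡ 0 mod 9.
M = 8 × 9 = 72. M₁ = 9, y₁ ≡ 1 mod 8. M₂ = 8, y₂ ≡ 8 mod 9. t = 4×9×1 + 0×8×8 ≡ 36 mod 72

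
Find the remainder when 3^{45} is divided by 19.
By Fermat: 3^{18} ≡ 1 (mod 19). 45 = 2×18 + 9. So 3^{45} ≡ 3^{9} ≡ 18 (mod 19)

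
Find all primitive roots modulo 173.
There are φ(172) = 84 primitive roots mod 173: {2, 3, 5, 7, 8, 11, 12, 17, 18, 19, 20, 26, 27, 28, 30, 32, 39, 42, 44, 45, 46, 48, 50, 53, 58, 59, 61, 62, 63, 65, 66, 68, 69, 70, 71, 72, 74, 75, 76, 79, 82, 86, 87, 91, 94, 97, 98, 99, 101, 102, 103, 104, 105, 107, 108, 110, 111, 112, 114, 115, 120, 123, 125, 127, 128, 129, 131, 134, 141, 143, 145, 146, 147, 153, 154, 155, 156, 161, 162, 165, 166, 168, 170, 171}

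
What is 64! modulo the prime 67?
(66)! = (64)! × (65) × (66) ≡ -1 (mod 67). So (64)! ≡ -1 × [(66)(65)]^(-1) ≡ 33 (mod 67)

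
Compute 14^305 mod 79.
Using Fermat: 14^{78} ≡ 1 (mod 79). 305 ≡ 71 (mod 78). So 14^{305} ≡ 14^{71} ≡ 33 (mod 79)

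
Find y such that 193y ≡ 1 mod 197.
Since 197 is prime, by Fermat 193^(-1) ≡ 193^{195} ≡ 49 mod 197. Verify: 193 × 49 = 9457 ≡ 1 mod 197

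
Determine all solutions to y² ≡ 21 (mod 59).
The square roots of 21 mod 59 are 27 and 32. Verify: 27² = 729 ≡ 21 (mod 59)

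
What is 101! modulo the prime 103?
(102)! = (101)! × (102) ≡ -1 mod 103. So (101)! ≡ -1 × (102)^(-1) ≡ (-1)×(-1) = 1 mod 103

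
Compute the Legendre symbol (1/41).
(1/41) = 1^{20} mod 41 = 1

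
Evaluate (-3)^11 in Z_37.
By repeated squaring (mod 37): (-3)^{1}≡34, (-3)^{2}≡9, (-3)^{4}≡7, (-3)^{8}≡12. Then (-3)^{11} = (-3)^{8+2+1} ≡ 12 × 9 × 34 ≡ 9 (mod 37)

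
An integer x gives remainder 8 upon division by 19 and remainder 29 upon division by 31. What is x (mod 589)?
M = 19 × 31 = 589. M₁ = 31, y₁ ≡ 8 (mod 19). M₂ = 19, y₂ ≡ 18 (mod 31). x = 8×31×8 + 29×19×18 ≡ 122 (mod 589)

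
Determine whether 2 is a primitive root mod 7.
2^{3} ≡ 1 mod 7 and 3 < 6, so ord_7(2) = 3 ≠ 6 and 2 is not a primitive root.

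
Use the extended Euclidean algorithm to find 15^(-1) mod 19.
Extended GCD: 15(-5) + 19(4) = 1. So 15^(-1) ≡ -5 ≡ 14 mod 19. Verify: 15 × 14 = 210 ≡ 1 mod 19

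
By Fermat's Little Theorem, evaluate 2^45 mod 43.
By Fermat: 2^{42} ≡ 1 (mod 43). So 2^{45} = 2^{42} · 2^{3} ≡ 2^{3} ≡ 8 (mod 43)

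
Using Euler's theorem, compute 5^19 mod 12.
By Euler: 5^{4} ≡ 1 (mod 12) since gcd(5, 12) = 1. 19 = 4×4 + 3. So 5^{19} ≡ 5^{3} ≡ 5 (mod 12)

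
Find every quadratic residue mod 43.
QRs mod 43: {1, 4, 6, 9, 10, 11, 13, 14, 15, 16, 17, 21, 23, 24, 25, 31, 35, 36, 38, 40, 41}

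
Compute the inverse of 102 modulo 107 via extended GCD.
Extended GCD: 102(-43) + 107(41) = 1. So 102^(-1) ≡ -43 ≡ 64 mod 107. Verify: 102 × 64 = 6528 ≡ 1 mod 107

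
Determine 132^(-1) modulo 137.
Since 137 is prime, by Fermat 132^(-1) ≡ 132^{135} ≡ 82 mod 137. Verify: 132 × 82 = 10824 ≡ 1 mod 137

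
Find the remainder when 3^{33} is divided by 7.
By Fermat: 3^{6} ≡ 1 mod 7. 33 = 5×6 + 3. So 3^{33} ≡ 3^{3} ≡ 6 mod 7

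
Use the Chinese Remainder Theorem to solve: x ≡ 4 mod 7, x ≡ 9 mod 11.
M = 7 × 11 = 77. M₁ = 11, y₁ ≡ 2 mod 7. M₂ = 7, y₂ ≡ 8 mod 11. x = 4×11×2 + 9×7×8 ≡ 53 mod 77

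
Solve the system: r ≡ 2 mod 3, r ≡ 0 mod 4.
M = 3 × 4 = 12. M₁ = 4, y₁ ≡ 1 mod 3. M₂ = 3, y₂ ≡ 3 mod 4. r = 2×4×1 + 0×3×3 ≡ 8 mod 12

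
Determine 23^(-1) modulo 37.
Since 37 is prime, by Fermat 23^(-1) ≡ 23^{35} ≡ 29 (mod 37). Verify: 23 × 29 = 667 ≡ 1 (mod 37)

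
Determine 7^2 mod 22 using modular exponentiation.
7^{2} = 49 ≡ 5 mod 22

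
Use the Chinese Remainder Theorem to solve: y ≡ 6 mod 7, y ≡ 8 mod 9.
M = 7 × 9 = 63. M₁ = 9, y₁ ≡ 4 mod 7. M₂ = 7, y₂ ≡ 4 mod 9. y = 6×9×4 + 8×7×4 ≡ 62 mod 63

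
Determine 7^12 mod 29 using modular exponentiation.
By repeated squaring (mod 29): 7^{1}≡7, 7^{2}≡20, 7^{4}≡23, 7^{8}≡7. Then 7^{12} = 7^{8+4} ≡ 7 × 23 ≡ 16 (mod 29)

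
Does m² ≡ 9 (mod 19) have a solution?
By Euler's criterion: 9^{9} ≡ 1 (mod 19). Since this equals 1, 9 is a QR.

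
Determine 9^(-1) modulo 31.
Since 31 is prime, by Fermat 9^(-1) ≡ 9^{29} ≡ 7 (mod 31). Verify: 9 × 7 = 63 ≡ 1 (mod 31)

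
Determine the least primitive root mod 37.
g = 2. For each prime q|36: 2^{18}≡36, 2^{12}≡26, none ≡ 1, so ord_37(2) = 36 and 2 is a primitive root.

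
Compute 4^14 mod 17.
By repeated squaring (mod 17): 4^{1}≡4, 4^{2}≡16, 4^{4}≡1, 4^{8}≡1. Then 4^{14} = 4^{8+4+2} ≡ 1 × 1 × 16 ≡ 16 (mod 17)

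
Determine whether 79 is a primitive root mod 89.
79^{44} ≡ 1 mod 89 and 44 < 88, so ord_89(79) = 44 ≠ 88 and 79 is not a primitive root.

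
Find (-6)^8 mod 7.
Using Fermat: (-6)^{6} ≡ 1 mod 7. 8 ≡ 2 mod 6. So (-6)^{8} ≡ (-6)^{2} ≡ 1 mod 7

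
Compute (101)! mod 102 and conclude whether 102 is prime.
(101)! mod 102 = 0. Since 0 ≢ -1 mod 102, 102 is not prime.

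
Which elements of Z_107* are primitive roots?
There are φ(106) = 52 primitive roots mod 107: {2, 5, 6, 7, 8, 15, 17, 18, 20, 21, 22, 24, 26, 28, 31, 32, 38, 43, 45, 46, 50, 51, 54, 55, 58, 59, 60, 63, 65, 66, 67, 68, 70, 71, 72, 73, 74, 77, 78, 80, 82, 84, 88, 91, 93, 94, 95, 96, 97, 98, 103, 104}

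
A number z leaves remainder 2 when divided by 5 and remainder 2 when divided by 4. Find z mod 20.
M = 5 × 4 = 20. M₁ = 4, y₁ ≡ 4 mod 5. M₂ = 5, y₂ ≡ 1 mod 4. z = 2×4×4 + 2×5×1 ≡ 2 mod 20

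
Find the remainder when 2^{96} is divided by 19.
By Fermat: 2^{18} ≡ 1 mod 19. 96 = 5×18 + 6. So 2^{96} ≡ 2^{6} ≡ 7 mod 19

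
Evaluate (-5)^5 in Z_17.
By repeated squaring mod 17: (-5)^{1}≡12, (-5)^{2}≡8, (-5)^{4}≡13. Then (-5)^{5} = (-5)^{4+1} ≡ 13 × 12 ≡ 3 mod 17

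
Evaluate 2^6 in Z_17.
By repeated squaring mod 17: 2^{1}≡2, 2^{2}≡4, 2^{4}≡16. Then 2^{6} = 2^{4+2} ≡ 16 × 4 ≡ 13 mod 17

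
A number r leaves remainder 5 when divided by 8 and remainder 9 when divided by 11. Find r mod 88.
M = 8 × 11 = 88. M₁ = 11, y₁ ≡ 3 mod 8. M₂ = 8, y₂ ≡ 7 mod 11. r = 5×11×3 + 9×8×7 ≡ 53 mod 88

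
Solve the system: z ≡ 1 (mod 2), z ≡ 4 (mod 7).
M = 2 × 7 = 14. M₁ = 7, y₁ ≡ 1 (mod 2). M₂ = 2, y₂ ≡ 4 (mod 7). z = 1×7×1 + 4×2×4 ≡ 11 (mod 14)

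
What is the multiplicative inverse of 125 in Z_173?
Since 173 is prime, by Fermat 125^(-1) ≡ 125^{171} ≡ 18 (mod 173). Verify: 125 × 18 = 2250 ≡ 1 (mod 173)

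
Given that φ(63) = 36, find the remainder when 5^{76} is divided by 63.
By Euler: 5^{36} ≡ 1 (mod 63) since gcd(5, 63) = 1. 76 = 2×36 + 4. So 5^{76} ≡ 5^{4} ≡ 58 (mod 63)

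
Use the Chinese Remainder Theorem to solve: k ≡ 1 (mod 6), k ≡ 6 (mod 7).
M = 6 × 7 = 42. M₁ = 7, y₁ ≡ 1 (mod 6). M₂ = 6, y₂ ≡ 6 (mod 7). k = 1×7×1 + 6×6×6 ≡ 13 (mod 42)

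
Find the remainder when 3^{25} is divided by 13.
By Fermat: 3^{12} ≡ 1 (mod 13). 25 = 2×12 + 1. So 3^{25} ≡ 3^{1} ≡ 3 (mod 13)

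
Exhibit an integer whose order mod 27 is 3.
10 has order 3 mod 27 since 10^{3} ≡ 1 mod 27 and no smaller power works.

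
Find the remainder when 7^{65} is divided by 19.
By Fermat: 7^{18} ≡ 1 (mod 19). 65 = 3×18 + 11. So 7^{65} ≡ 7^{11} ≡ 11 (mod 19)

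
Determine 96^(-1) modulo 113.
Since 113 is prime, by Fermat 96^(-1) ≡ 96^{111} ≡ 93 (mod 113). Verify: 96 × 93 = 8928 ≡ 1 (mod 113)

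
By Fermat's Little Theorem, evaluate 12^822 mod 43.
By Fermat: 12^{42} ≡ 1 mod 43. 822 ≡ 24 mod 42. So 12^{822} ≡ 12^{24} ≡ 35 mod 43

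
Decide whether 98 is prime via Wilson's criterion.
(97)! mod 98 = 0. Since 0 ≢ -1 mod 98, 98 is not prime.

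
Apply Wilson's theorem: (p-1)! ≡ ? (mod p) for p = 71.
By Wilson's theorem, (70)! ≡ -1 ≡ 70 (mod 71)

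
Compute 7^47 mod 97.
By repeated squaring mod 97: 7^{1}≡7, 7^{2}≡49, 7^{4}≡73, 7^{8}≡91, 7^{16}≡36, 7^{32}≡35. Then 7^{47} = 7^{32+8+4+2+1} ≡ 35 × 91 × 73 × 49 × 7 ≡ 83 mod 97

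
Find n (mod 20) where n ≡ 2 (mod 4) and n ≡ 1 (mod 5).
M = 4 × 5 = 20. M₁ = 5, y₁ ≡ 1 (mod 4). M₂ = 4, y₂ ≡ 4 (mod 5). n = 2×5×1 + 1×4×4 ≡ 6 (mod 20)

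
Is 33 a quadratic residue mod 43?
By Euler's criterion: 33^{21} ≡ 42 mod 43. Since this equals -1 (≡ 42), 33 is not a QR.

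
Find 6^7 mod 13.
By repeated squaring mod 13: 6^{1}≡6, 6^{2}≡10, 6^{4}≡9. Then 6^{7} = 6^{4+2+1} ≡ 9 × 10 × 6 ≡ 7 mod 13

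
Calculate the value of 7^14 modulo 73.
By repeated squaring mod 73: 7^{1}≡7, 7^{2}≡49, 7^{4}≡65, 7^{8}≡64. Then 7^{14} = 7^{8+4+2} ≡ 64 × 65 × 49 ≡ 24 mod 73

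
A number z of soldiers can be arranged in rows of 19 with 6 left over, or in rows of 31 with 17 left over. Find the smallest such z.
M = 19 × 31 = 589. M₁ = 31, y₁ ≡ 8 mod 19. M₂ = 19, y₂ ≡ 18 mod 31. z = 6×31×8 + 17×19×18 ≡ 234 mod 589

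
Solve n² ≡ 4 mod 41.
The square roots of 4 mod 41 are 2 and 39. Verify: 2² = 4 ≡ 4 mod 41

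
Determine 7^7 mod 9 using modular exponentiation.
By repeated squaring mod 9: 7^{1}≡7, 7^{2}≡4, 7^{4}≡7. Then 7^{7} = 7^{4+2+1} ≡ 7 × 4 × 7 ≡ 7 mod 9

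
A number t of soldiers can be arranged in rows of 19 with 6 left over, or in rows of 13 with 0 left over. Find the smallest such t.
M = 19 × 13 = 247. M₁ = 13, y₁ ≡ 3 mod 19. M₂ = 19, y₂ ≡ 11 mod 13. t = 6×13×3 + 0×19×11 ≡ 234 mod 247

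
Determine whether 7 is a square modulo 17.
By Euler's criterion: 7^{8} ≡ 16 (mod 17). Since this equals -1 (≡ 16), 7 is not a QR.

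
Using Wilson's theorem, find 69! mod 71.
(70)! = (69)! × (70) ≡ -1 (mod 71). So (69)! ≡ -1 × (70)^(-1) ≡ (-1)×(-1) = 1 (mod 71)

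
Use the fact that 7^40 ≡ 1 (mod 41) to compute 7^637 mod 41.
By Fermat: 7^{40} ≡ 1 (mod 41). 637 ≡ 37 (mod 40). So 7^{637} ≡ 7^{37} ≡ 11 (mod 41)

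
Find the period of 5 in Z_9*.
Powers of 5 mod 9: 5^1≡5, 5^2≡7, 5^3≡8, 5^4≡4, 5^5≡2, 5^6≡1. ord_9(5) = 6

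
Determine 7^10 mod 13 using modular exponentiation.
By repeated squaring (mod 13): 7^{1}≡7, 7^{2}≡10, 7^{4}≡9, 7^{8}≡3. Then 7^{10} = 7^{8+2} ≡ 3 × 10 ≡ 4 (mod 13)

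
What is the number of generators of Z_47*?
Number of primitive roots mod 47 = φ(p-1) = φ(46) = 22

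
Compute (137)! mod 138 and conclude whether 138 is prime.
(137)! mod 138 = 0. Since 0 ≢ -1 mod 138, 138 is not prime.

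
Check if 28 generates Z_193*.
28^{48} ≡ 1 (mod 193) and 48 < 192, so ord_193(28) = 48 ≠ 192 and 28 is not a primitive root.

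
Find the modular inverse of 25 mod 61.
Since 61 is prime, by Fermat 25^(-1) ≡ 25^{59} ≡ 22 mod 61. Verify: 25 × 22 = 550 ≡ 1 mod 61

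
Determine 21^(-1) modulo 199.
Since 199 is prime, by Fermat 21^(-1) ≡ 21^{197} ≡ 19 mod 199. Verify: 21 × 19 = 399 ≡ 1 mod 199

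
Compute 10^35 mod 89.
By repeated squaring mod 89: 10^{1}≡10, 10^{2}≡11, 10^{4}≡32, 10^{8}≡45, 10^{16}≡67, 10^{32}≡39. Then 10^{35} = 10^{32+2+1} ≡ 39 × 11 × 10 ≡ 18 mod 89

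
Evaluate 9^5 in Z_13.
By repeated squaring (mod 13): 9^{1}≡9, 9^{2}≡3, 9^{4}≡9. Then 9^{5} = 9^{4+1} ≡ 9 × 9 ≡ 3 (mod 13)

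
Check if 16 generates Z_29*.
16^{7} ≡ 1 mod 29 and 7 < 28, so ord_29(16) = 7 ≠ 28 and 16 is not a primitive root.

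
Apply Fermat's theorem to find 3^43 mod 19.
By Fermat: 3^{18} ≡ 1 mod 19. 43 = 2×18 + 7. So 3^{43} ≡ 3^{7} ≡ 2 mod 19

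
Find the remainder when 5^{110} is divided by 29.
By Fermat: 5^{28} ≡ 1 mod 29. 110 = 3×28 + 26. So 5^{110} ≡ 5^{26} ≡ 7 mod 29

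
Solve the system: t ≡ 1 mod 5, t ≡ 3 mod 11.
M = 5 × 11 = 55. M₁ = 11, y₁ ≡ 1 mod 5. M₂ = 5, y₂ ≡ 9 mod 11. t = 1×11×1 + 3×5×9 ≡ 36 mod 55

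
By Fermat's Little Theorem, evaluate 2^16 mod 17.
By Fermat's Little Theorem, 2^{16} ≡ 1 (mod 17) since 17 is prime and gcd(2, 17) = 1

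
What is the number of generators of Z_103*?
There are φ(103-1) = φ(102) = 32 primitive roots modulo 103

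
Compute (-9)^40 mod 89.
By repeated squaring mod 89: (-9)^{1}≡80, (-9)^{2}≡81, (-9)^{4}≡64, (-9)^{8}≡2, (-9)^{16}≡4, (-9)^{32}≡16. Then (-9)^{40} = (-9)^{32+8} ≡ 16 × 2 ≡ 32 mod 89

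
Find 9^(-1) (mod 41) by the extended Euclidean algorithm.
Extended GCD: 9(-9) + 41(2) = 1. So 9^(-1) ≡ -9 ≡ 32 (mod 41). Verify: 9 × 32 = 288 ≡ 1 (mod 41)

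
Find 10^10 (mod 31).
By repeated squaring (mod 31): 10^{1}≡10, 10^{2}≡7, 10^{4}≡18, 10^{8}≡14. Then 10^{10} = 10^{8+2} ≡ 14 × 7 ≡ 5 (mod 31)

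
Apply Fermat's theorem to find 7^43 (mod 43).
By Fermat: 7^{42} ≡ 1 (mod 43). So 7^{43} = 7^{42} · 7^{1} ≡ 7^{1} ≡ 7 (mod 43)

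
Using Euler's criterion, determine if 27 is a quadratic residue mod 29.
By Euler's criterion: 27^{14} ≡ 28 mod 29. Since this equals -1 (≡ 28), 27 is not a QR.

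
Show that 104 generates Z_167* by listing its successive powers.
104^1, 104^2, ..., 104^{166} mod 167: [104, 128, 119, 18, 35, 133, 138, 157, 129, 56, 146, 154, 151, 6, 123, 100, 46, 108, 43, 130, 160, 107, 106, 2, 41, 89, 71, 36, 70, 99, 109, 147, 91, 112, 125, 141, 135, 12, 79, 33, 92, 49, 86, 93, 153, 47, 45, 4, 82, 11, 142, 72, 140, 31, 51, 127, 15, 57, 83, 115, 103, 24, 158, 66, 17, 98, 5, 19, 139, 94, 90, 8, 164, 22, 117, 144, 113, 62, 102, 87, 30, 114, 166, 63, 39, 48, 149, 132, 34, 29, 10, 38, 111, 21, 13, 16, 161, 44, 67, 121, 59, 124, 37, 7, 60, 61, 165, 126, 78, 96, 131, 97, 68, 58, 20, 76, 55, 42, 26, 32, 155, 88, 134, 75, 118, 81, 74, 14, 120, 122, 163, 85, 156, 25, 95, 27, 136, 116, 40, 152, 110, 84, 52, 64, 143, 9, 101, 150, 69, 162, 148, 28, 73, 77, 159, 3, 145, 50, 23, 54, 105, 65, 80, 137, 53, 1]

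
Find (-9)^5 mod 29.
By repeated squaring mod 29: (-9)^{1}≡20, (-9)^{2}≡23, (-9)^{4}≡7. Then (-9)^{5} = (-9)^{4+1} ≡ 7 × 20 ≡ 24 mod 29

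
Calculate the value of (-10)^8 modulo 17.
By repeated squaring mod 17: (-10)^{1}≡7, (-10)^{2}≡15, (-10)^{4}≡4, (-10)^{8}≡16. So (-10)^{8} ≡ 16 mod 17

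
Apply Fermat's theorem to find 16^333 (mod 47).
By Fermat: 16^{46} ≡ 1 (mod 47). 333 ≡ 11 (mod 46). So 16^{333} ≡ 16^{11} ≡ 12 (mod 47)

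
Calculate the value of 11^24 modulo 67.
By repeated squaring mod 67: 11^{1}≡11, 11^{2}≡54, 11^{4}≡35, 11^{8}≡19, 11^{16}≡26. Then 11^{24} = 11^{16+8} ≡ 26 × 19 ≡ 25 mod 67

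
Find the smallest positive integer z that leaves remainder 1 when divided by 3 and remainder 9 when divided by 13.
M = 3 × 13 = 39. M₁ = 13, y₁ ≡ 1 (mod 3). M₂ = 3, y₂ ≡ 9 (mod 13). z = 1×13×1 + 9×3×9 ≡ 22 (mod 39)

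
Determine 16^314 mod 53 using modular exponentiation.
Using Fermat: 16^{52} ≡ 1 (mod 53). 314 ≡ 2 (mod 52). So 16^{314} ≡ 16^{2} ≡ 44 (mod 53)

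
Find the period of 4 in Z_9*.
Powers of 4 mod 9: 4^1≡4, 4^2≡7, 4^3≡1. Order = 3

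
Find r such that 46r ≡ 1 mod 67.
Since 67 is prime, by Fermat 46^(-1) ≡ 46^{65} ≡ 51 mod 67. Verify: 46 × 51 = 2346 ≡ 1 mod 67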